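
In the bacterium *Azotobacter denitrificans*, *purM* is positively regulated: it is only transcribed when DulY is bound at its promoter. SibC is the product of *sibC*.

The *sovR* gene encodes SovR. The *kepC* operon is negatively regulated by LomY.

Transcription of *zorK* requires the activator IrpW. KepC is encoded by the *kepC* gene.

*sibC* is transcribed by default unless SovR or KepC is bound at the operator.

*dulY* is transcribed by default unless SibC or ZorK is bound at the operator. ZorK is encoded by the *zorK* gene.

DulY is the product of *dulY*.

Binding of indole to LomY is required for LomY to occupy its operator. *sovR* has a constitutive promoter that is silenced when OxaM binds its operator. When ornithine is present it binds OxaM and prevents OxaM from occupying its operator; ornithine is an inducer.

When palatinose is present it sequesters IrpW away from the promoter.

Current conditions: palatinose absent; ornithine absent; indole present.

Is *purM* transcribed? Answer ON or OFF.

Ornithine is absent, so OxaM is active.
With repressor OxaM bound, *sovR* is not transcribed.
So SovR is not produced.
Indole is present, so LomY is active.
With repressor LomY bound, *kepC* is not transcribed.
So KepC is not produced.
With no repressor bound, *sibC* is transcribed.
So SibC is produced and active.
Palatinose is absent, so IrpW is active.
No repressor is bound and IrpW is active, so *zorK* is transcribed.
So ZorK is produced and active.
With repressor SibC bound, *dulY* is not transcribed.
So DulY is not produced.
Required activator DulY is absent, so *purM* is not transcribed.

OFF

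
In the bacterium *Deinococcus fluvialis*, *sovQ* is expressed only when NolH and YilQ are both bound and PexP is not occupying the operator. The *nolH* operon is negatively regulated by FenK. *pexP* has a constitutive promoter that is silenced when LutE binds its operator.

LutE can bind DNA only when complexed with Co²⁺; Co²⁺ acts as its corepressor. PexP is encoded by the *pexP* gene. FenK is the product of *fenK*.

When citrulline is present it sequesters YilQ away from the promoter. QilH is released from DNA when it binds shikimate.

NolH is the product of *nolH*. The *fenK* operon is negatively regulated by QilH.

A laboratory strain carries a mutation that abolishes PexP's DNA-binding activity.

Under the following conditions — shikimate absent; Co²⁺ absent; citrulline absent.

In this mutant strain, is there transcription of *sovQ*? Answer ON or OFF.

PexP is non-functional in this strain, so it has no effect.
Shikimate is absent, so QilH is active.
With repressor QilH bound, *fenK* is not transcribed.
So FenK is not produced.
With no repressor bound, *nolH* is transcribed.
So NolH is produced and active.
Citrulline is absent, so YilQ is active.
No repressor is bound and NolH and YilQ are active, so *sovQ* is transcribed.

ON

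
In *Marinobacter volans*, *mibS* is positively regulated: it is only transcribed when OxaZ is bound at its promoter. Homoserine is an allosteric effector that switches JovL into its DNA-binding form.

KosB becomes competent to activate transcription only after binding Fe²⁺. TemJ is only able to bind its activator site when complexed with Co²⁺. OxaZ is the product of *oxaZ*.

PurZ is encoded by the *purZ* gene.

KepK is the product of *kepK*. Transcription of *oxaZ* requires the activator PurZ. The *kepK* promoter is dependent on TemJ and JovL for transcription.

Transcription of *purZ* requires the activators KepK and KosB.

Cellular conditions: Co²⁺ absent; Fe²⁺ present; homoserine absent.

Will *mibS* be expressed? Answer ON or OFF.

OFF

Co²⁺ is absent, so TemJ is inactive.
Homoserine is absent, so JovL is inactive.
Required activator TemJ is absent, so *kepK* is not transcribed.
So KepK is not produced.
Fe²⁺ is present, so KosB is active.
Required activator KepK is absent, so *purZ* is not transcribed.
So PurZ is not produced.
Required activator PurZ is absent, so *oxaZ* is not transcribed.
So OxaZ is not produced.
Required activator OxaZ is absent, so *mibS* is not transcribed.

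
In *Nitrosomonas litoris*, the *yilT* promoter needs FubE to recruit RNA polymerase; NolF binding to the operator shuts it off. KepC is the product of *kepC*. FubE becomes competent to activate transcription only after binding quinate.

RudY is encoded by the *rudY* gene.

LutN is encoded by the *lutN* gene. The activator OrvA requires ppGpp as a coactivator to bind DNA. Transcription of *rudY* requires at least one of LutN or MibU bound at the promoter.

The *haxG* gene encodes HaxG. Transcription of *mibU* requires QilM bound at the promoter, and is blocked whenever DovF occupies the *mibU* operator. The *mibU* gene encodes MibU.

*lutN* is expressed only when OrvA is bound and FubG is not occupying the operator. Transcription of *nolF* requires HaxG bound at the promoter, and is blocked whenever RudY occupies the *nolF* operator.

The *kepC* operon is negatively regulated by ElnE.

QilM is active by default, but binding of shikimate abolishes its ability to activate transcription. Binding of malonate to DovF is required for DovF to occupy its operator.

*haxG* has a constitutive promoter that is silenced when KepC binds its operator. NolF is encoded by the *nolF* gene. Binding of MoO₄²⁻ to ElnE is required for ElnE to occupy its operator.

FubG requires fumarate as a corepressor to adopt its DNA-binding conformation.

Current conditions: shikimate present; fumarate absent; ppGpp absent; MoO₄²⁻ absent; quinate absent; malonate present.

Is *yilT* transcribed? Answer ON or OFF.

Quinate is absent, so FubE is inactive.
MoO₄²⁻ is absent, so ElnE is inactive.
With no repressor bound, *kepC* is transcribed.
So KepC is produced and active.
With repressor KepC bound, *haxG* is not transcribed.
So HaxG is not produced.
ppGpp is absent, so OrvA is inactive.
Fumarate is absent, so FubG is inactive.
Required activator OrvA is absent, so *lutN* is not transcribed.
So LutN is not produced.
Malonate is present, so DovF is active.
Shikimate is present, so QilM is inactive.
With repressor DovF bound, *mibU* is not transcribed.
So MibU is not produced.
No activator is available at the *rudY* promoter, so *rudY* is not transcribed.
So RudY is not produced.
Required activator HaxG is absent, so *nolF* is not transcribed.
So NolF is not produced.
Required activator FubE is absent, so *yilT* is not transcribed.

OFF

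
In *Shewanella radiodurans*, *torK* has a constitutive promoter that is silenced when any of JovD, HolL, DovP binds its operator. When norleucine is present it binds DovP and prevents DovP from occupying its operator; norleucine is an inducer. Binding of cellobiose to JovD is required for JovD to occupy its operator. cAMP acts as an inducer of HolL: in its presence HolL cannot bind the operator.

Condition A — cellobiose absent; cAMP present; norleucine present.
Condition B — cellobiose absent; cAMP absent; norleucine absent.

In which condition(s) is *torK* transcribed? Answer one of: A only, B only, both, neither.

A only

Condition A:
Cellobiose is absent, so JovD is inactive.
cAMP is present, so HolL is inactive.
Norleucine is present, so DovP is inactive.
With no repressor bound, *torK* is transcribed.
→ *torK* is ON in A.
Condition B:
Cellobiose is absent, so JovD is inactive.
cAMP is absent, so HolL is active.
Norleucine is absent, so DovP is active.
With repressor HolL bound, *torK* is not transcribed.
→ *torK* is OFF in B.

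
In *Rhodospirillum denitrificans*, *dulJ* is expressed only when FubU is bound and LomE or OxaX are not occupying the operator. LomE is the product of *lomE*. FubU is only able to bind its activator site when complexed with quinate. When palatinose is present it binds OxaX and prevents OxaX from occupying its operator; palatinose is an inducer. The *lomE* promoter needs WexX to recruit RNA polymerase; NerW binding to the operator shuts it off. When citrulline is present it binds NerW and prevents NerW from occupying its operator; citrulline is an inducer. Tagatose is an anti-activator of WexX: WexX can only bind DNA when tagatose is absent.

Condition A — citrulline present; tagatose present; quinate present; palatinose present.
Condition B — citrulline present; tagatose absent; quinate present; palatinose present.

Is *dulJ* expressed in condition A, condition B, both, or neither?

Condition A:
Citrulline is present, so NerW is inactive.
Tagatose is present, so WexX is inactive.
Required activator WexX is absent, so *lomE* is not transcribed.
So LomE is not produced.
Quinate is present, so FubU is active.
Palatinose is present, so OxaX is inactive.
No repressor is bound and FubU is active, so *dulJ* is transcribed.
→ *dulJ* is ON in A.
Condition B:
Citrulline is present, so NerW is inactive.
Tagatose is absent, so WexX is active.
No repressor is bound and WexX is active, so *lomE* is transcribed.
So LomE is produced and active.
Quinate is present, so FubU is active.
Palatinose is present, so OxaX is inactive.
With repressor LomE bound, *dulJ* is not transcribed.
→ *dulJ* is OFF in B.

A only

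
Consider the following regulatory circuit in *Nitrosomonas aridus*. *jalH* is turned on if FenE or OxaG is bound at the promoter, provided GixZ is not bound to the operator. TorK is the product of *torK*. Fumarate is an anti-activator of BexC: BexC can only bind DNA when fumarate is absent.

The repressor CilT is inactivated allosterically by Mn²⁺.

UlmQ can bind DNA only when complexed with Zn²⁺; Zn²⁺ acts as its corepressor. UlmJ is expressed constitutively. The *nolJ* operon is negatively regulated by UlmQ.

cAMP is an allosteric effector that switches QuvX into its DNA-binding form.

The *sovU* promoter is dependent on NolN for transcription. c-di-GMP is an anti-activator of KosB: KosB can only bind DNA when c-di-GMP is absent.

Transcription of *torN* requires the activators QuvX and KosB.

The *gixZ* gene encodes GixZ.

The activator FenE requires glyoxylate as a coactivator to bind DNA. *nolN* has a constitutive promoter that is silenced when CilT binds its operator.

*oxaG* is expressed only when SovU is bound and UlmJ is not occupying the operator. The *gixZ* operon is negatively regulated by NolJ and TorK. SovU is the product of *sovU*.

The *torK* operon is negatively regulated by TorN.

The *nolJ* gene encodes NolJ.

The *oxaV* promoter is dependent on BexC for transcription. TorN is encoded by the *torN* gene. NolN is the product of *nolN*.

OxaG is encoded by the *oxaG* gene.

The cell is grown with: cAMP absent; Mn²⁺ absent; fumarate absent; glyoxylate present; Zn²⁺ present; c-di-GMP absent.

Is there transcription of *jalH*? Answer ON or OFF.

ON

Zn²⁺ is present, so UlmQ is active.
With repressor UlmQ bound, *nolJ* is not transcribed.
So NolJ is not produced.
cAMP is absent, so QuvX is inactive.
c-di-GMP is absent, so KosB is active.
Required activator QuvX is absent, so *torN* is not transcribed.
So TorN is not produced.
With no repressor bound, *torK* is transcribed.
So TorK is produced and active.
With repressor TorK bound, *gixZ* is not transcribed.
So GixZ is not produced.
Glyoxylate is present, so FenE is active.
Mn²⁺ is absent, so CilT is active.
With repressor CilT bound, *nolN* is not transcribed.
So NolN is not produced.
Required activator NolN is absent, so *sovU* is not transcribed.
So SovU is not produced.
UlmJ is produced constitutively and is active.
With repressor UlmJ bound, *oxaG* is not transcribed.
So OxaG is not produced.
Activator FenE is present, so *jalH* is transcribed.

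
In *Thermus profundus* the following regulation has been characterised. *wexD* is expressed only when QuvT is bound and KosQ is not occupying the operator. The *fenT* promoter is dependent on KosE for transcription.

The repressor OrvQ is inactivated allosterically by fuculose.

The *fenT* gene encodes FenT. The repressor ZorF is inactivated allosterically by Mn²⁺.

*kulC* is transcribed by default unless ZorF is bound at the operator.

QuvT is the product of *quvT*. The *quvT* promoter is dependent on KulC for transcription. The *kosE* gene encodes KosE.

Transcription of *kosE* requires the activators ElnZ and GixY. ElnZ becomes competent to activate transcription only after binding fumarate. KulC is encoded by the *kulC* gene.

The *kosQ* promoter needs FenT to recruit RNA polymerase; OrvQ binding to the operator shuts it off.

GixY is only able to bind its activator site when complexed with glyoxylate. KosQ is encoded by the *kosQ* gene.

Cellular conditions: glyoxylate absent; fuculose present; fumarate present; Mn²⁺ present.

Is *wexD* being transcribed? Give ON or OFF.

Fuculose is present, so OrvQ is inactive.
Fumarate is present, so ElnZ is active.
Glyoxylate is absent, so GixY is inactive.
Required activator GixY is absent, so *kosE* is not transcribed.
So KosE is not produced.
Required activator KosE is absent, so *fenT* is not transcribed.
So FenT is not produced.
Required activator FenT is absent, so *kosQ* is not transcribed.
So KosQ is not produced.
Mn²⁺ is present, so ZorF is inactive.
With no repressor bound, *kulC* is transcribed.
So KulC is produced and active.
No repressor is bound and KulC is active, so *quvT* is transcribed.
So QuvT is produced and active.
No repressor is bound and QuvT is active, so *wexD* is transcribed.

ON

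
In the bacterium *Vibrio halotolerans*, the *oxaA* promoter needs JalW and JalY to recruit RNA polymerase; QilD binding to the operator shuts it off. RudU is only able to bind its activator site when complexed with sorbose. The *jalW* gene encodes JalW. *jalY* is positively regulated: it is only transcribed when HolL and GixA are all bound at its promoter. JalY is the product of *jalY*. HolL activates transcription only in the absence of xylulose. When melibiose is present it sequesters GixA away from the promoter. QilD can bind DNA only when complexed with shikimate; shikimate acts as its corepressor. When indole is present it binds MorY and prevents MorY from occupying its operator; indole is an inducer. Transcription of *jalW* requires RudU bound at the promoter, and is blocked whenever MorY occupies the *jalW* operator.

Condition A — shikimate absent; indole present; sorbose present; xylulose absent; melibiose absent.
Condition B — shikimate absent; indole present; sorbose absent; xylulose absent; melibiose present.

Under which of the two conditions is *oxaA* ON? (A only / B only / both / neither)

Condition A:
Shikimate is absent, so QilD is inactive.
Indole is present, so MorY is inactive.
Sorbose is present, so RudU is active.
No repressor is bound and RudU is active, so *jalW* is transcribed.
So JalW is produced and active.
Xylulose is absent, so HolL is active.
Melibiose is absent, so GixA is active.
No repressor is bound and HolL and GixA are active, so *jalY* is transcribed.
So JalY is produced and active.
No repressor is bound and JalW and JalY are active, so *oxaA* is transcribed.
→ *oxaA* is ON in A.
Condition B:
Shikimate is absent, so QilD is inactive.
Indole is present, so MorY is inactive.
Sorbose is absent, so RudU is inactive.
Required activator RudU is absent, so *jalW* is not transcribed.
So JalW is not produced.
Xylulose is absent, so HolL is active.
Melibiose is present, so GixA is inactive.
Required activator GixA is absent, so *jalY* is not transcribed.
So JalY is not produced.
Required activator JalW is absent, so *oxaA* is not transcribed.
→ *oxaA* is OFF in B.

A only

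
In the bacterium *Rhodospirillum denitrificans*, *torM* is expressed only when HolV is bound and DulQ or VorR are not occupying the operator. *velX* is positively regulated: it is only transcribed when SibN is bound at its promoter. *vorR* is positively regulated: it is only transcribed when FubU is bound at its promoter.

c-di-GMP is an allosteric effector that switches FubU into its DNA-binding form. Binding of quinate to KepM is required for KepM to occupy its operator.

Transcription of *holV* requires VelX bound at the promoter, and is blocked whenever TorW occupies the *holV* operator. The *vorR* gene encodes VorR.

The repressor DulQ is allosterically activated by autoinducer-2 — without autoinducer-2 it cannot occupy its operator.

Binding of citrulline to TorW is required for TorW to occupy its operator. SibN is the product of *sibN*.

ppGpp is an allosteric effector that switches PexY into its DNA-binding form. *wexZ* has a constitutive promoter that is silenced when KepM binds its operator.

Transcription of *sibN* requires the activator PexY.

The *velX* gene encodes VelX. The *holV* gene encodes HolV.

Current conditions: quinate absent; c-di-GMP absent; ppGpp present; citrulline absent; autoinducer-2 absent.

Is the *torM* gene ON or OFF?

ON

ppGpp is present, so PexY is active.
No repressor is bound and PexY is active, so *sibN* is transcribed.
So SibN is produced and active.
No repressor is bound and SibN is active, so *velX* is transcribed.
So VelX is produced and active.
Citrulline is absent, so TorW is inactive.
No repressor is bound and VelX is active, so *holV* is transcribed.
So HolV is produced and active.
Autoinducer-2 is absent, so DulQ is inactive.
c-di-GMP is absent, so FubU is inactive.
Required activator FubU is absent, so *vorR* is not transcribed.
So VorR is not produced.
No repressor is bound and HolV is active, so *torM* is transcribed.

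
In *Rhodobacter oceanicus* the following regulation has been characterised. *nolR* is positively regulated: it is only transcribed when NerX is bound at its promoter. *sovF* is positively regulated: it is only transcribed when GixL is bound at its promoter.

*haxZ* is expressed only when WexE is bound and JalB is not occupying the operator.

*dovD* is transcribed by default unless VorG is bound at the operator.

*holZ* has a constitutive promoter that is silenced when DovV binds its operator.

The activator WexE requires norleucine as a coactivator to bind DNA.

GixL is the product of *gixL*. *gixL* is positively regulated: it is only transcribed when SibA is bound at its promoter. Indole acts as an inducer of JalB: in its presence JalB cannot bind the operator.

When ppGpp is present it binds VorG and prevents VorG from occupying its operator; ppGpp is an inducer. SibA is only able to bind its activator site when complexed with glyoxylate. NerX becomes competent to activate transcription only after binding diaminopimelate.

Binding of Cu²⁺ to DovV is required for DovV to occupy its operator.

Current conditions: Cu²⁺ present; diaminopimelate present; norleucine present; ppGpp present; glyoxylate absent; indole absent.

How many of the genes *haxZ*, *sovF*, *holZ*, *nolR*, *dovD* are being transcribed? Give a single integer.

2

Norleucine is present, so WexE is active.
Indole is absent, so JalB is active.
With repressor JalB bound, *haxZ* is not transcribed.
→ *haxZ* is OFF.
Glyoxylate is absent, so SibA is inactive.
Required activator SibA is absent, so *gixL* is not transcribed.
So GixL is not produced.
Required activator GixL is absent, so *sovF* is not transcribed.
→ *sovF* is OFF.
Cu²⁺ is present, so DovV is active.
With repressor DovV bound, *holZ* is not transcribed.
→ *holZ* is OFF.
Diaminopimelate is present, so NerX is active.
No repressor is bound and NerX is active, so *nolR* is transcribed.
→ *nolR* is ON.
ppGpp is present, so VorG is inactive.
With no repressor bound, *dovD* is transcribed.
→ *dovD* is ON.
2 of the 5 genes are transcribed.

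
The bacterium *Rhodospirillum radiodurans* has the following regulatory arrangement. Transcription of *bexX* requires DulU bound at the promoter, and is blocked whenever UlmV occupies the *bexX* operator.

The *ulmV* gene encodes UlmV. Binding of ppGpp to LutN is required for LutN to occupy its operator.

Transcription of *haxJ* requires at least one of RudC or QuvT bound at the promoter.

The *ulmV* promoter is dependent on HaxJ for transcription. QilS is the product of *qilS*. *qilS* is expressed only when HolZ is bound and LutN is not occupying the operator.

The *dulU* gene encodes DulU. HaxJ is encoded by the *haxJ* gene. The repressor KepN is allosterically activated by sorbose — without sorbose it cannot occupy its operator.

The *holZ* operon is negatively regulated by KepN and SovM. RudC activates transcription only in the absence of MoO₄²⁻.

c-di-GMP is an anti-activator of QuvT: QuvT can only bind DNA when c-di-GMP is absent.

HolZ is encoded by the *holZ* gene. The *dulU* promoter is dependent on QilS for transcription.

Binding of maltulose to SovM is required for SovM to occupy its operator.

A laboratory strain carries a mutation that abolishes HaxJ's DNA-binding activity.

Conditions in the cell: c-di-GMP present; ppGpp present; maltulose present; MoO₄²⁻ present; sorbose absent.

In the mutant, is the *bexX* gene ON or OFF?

OFF

HaxJ is non-functional in this strain, so it has no effect.
Required activator HaxJ is absent, so *ulmV* is not transcribed.
So UlmV is not produced.
ppGpp is present, so LutN is active.
Sorbose is absent, so KepN is inactive.
Maltulose is present, so SovM is active.
With repressor SovM bound, *holZ* is not transcribed.
So HolZ is not produced.
With repressor LutN bound, *qilS* is not transcribed.
So QilS is not produced.
Required activator QilS is absent, so *dulU* is not transcribed.
So DulU is not produced.
Required activator DulU is absent, so *bexX* is not transcribed.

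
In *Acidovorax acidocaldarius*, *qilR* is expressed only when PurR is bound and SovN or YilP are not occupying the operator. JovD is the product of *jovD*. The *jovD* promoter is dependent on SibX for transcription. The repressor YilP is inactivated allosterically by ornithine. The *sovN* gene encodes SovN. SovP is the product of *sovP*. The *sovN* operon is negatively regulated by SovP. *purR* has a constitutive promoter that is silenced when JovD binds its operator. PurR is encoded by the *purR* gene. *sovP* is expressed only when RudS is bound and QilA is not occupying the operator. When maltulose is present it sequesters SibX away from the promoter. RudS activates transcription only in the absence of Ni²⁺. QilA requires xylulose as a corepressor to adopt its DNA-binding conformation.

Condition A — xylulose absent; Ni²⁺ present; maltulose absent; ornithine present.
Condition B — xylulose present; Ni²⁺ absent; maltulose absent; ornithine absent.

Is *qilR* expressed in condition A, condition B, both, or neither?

Condition A:
Xylulose is absent, so QilA is inactive.
Ni²⁺ is present, so RudS is inactive.
Required activator RudS is absent, so *sovP* is not transcribed.
So SovP is not produced.
With no repressor bound, *sovN* is transcribed.
So SovN is produced and active.
Maltulose is absent, so SibX is active.
No repressor is bound and SibX is active, so *jovD* is transcribed.
So JovD is produced and active.
With repressor JovD bound, *purR* is not transcribed.
So PurR is not produced.
Ornithine is present, so YilP is inactive.
With repressor SovN bound, *qilR* is not transcribed.
→ *qilR* is OFF in A.
Condition B:
Xylulose is present, so QilA is active.
Ni²⁺ is absent, so RudS is active.
With repressor QilA bound, *sovP* is not transcribed.
So SovP is not produced.
With no repressor bound, *sovN* is transcribed.
So SovN is produced and active.
Maltulose is absent, so SibX is active.
No repressor is bound and SibX is active, so *jovD* is transcribed.
So JovD is produced and active.
With repressor JovD bound, *purR* is not transcribed.
So PurR is not produced.
Ornithine is absent, so YilP is active.
With repressor SovN bound, *qilR* is not transcribed.
→ *qilR* is OFF in B.

neither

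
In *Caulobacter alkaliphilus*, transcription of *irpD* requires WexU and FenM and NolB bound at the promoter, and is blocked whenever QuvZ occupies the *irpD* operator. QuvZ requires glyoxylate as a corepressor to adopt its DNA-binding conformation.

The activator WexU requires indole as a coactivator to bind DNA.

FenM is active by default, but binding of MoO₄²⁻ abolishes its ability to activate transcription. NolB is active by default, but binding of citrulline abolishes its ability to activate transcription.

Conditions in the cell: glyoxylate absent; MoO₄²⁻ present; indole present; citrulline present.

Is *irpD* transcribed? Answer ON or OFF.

OFF

Glyoxylate is absent, so QuvZ is inactive.
Indole is present, so WexU is active.
MoO₄²⁻ is present, so FenM is inactive.
Citrulline is present, so NolB is inactive.
Required activator FenM is absent, so *irpD* is not transcribed.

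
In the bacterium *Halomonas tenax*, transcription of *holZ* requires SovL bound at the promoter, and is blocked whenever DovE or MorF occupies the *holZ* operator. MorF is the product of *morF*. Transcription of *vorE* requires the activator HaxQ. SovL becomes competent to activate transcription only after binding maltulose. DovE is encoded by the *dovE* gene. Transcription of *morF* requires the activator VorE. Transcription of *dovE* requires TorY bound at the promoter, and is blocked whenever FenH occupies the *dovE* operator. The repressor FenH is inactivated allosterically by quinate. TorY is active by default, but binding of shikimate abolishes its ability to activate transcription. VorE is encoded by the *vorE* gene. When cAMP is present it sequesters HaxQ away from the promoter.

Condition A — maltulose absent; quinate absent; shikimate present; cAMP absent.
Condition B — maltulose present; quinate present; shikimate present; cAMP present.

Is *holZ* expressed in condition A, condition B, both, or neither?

B only

Condition A:
Maltulose is absent, so SovL is inactive.
Quinate is absent, so FenH is active.
Shikimate is present, so TorY is inactive.
With repressor FenH bound, *dovE* is not transcribed.
So DovE is not produced.
cAMP is absent, so HaxQ is active.
No repressor is bound and HaxQ is active, so *vorE* is transcribed.
So VorE is produced and active.
No repressor is bound and VorE is active, so *morF* is transcribed.
So MorF is produced and active.
With repressor MorF bound, *holZ* is not transcribed.
→ *holZ* is OFF in A.
Condition B:
Maltulose is present, so SovL is active.
Quinate is present, so FenH is inactive.
Shikimate is present, so TorY is inactive.
Required activator TorY is absent, so *dovE* is not transcribed.
So DovE is not produced.
cAMP is present, so HaxQ is inactive.
Required activator HaxQ is absent, so *vorE* is not transcribed.
So VorE is not produced.
Required activator VorE is absent, so *morF* is not transcribed.
So MorF is not produced.
No repressor is bound and SovL is active, so *holZ* is transcribed.
→ *holZ* is ON in B.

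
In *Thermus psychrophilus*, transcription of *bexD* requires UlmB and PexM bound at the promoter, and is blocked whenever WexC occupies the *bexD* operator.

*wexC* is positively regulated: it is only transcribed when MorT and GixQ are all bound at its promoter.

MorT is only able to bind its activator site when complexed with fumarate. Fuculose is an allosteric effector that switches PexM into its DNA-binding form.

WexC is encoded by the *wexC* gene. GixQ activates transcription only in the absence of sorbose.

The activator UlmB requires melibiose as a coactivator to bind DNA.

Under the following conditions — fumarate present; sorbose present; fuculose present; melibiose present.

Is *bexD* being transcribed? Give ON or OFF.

Melibiose is present, so UlmB is active.
Fuculose is present, so PexM is active.
Fumarate is present, so MorT is active.
Sorbose is present, so GixQ is inactive.
Required activator GixQ is absent, so *wexC* is not transcribed.
So WexC is not produced.
No repressor is bound and UlmB and PexM are active, so *bexD* is transcribed.

ON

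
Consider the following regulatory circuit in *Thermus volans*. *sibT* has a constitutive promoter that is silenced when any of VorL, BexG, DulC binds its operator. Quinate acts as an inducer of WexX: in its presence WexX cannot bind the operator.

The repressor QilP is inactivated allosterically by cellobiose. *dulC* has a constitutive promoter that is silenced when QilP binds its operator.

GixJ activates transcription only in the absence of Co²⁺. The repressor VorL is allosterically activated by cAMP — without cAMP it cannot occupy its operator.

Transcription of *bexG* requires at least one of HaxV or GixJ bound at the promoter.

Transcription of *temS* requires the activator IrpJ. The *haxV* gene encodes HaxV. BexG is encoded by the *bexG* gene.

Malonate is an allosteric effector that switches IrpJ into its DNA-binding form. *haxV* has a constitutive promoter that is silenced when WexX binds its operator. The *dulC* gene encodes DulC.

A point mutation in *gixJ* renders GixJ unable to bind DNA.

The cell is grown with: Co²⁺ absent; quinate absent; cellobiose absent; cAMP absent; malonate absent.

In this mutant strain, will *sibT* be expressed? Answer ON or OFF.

ON

cAMP is absent, so VorL is inactive.
Quinate is absent, so WexX is active.
With repressor WexX bound, *haxV* is not transcribed.
So HaxV is not produced.
GixJ is non-functional in this strain, so it has no effect.
No activator is available at the *bexG* promoter, so *bexG* is not transcribed.
So BexG is not produced.
Cellobiose is absent, so QilP is active.
With repressor QilP bound, *dulC* is not transcribed.
So DulC is not produced.
With no repressor bound, *sibT* is transcribed.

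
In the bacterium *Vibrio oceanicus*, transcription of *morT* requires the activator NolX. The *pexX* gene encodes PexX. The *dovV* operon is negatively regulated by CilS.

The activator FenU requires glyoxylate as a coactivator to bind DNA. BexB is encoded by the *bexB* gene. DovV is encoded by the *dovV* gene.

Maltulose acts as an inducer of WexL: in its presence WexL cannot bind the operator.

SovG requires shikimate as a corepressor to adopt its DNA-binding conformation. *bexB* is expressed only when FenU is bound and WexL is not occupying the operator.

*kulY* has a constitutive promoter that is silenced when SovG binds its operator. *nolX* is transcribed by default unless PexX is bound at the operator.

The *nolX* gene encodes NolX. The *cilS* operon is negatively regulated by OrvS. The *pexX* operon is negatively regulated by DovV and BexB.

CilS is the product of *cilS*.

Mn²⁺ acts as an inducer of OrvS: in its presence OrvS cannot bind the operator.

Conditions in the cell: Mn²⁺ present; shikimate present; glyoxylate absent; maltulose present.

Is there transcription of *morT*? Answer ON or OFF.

OFF

Mn²⁺ is present, so OrvS is inactive.
With no repressor bound, *cilS* is transcribed.
So CilS is produced and active.
With repressor CilS bound, *dovV* is not transcribed.
So DovV is not produced.
Maltulose is present, so WexL is inactive.
Glyoxylate is absent, so FenU is inactive.
Required activator FenU is absent, so *bexB* is not transcribed.
So BexB is not produced.
With no repressor bound, *pexX* is transcribed.
So PexX is produced and active.
With repressor PexX bound, *nolX* is not transcribed.
So NolX is not produced.
Required activator NolX is absent, so *morT* is not transcribed.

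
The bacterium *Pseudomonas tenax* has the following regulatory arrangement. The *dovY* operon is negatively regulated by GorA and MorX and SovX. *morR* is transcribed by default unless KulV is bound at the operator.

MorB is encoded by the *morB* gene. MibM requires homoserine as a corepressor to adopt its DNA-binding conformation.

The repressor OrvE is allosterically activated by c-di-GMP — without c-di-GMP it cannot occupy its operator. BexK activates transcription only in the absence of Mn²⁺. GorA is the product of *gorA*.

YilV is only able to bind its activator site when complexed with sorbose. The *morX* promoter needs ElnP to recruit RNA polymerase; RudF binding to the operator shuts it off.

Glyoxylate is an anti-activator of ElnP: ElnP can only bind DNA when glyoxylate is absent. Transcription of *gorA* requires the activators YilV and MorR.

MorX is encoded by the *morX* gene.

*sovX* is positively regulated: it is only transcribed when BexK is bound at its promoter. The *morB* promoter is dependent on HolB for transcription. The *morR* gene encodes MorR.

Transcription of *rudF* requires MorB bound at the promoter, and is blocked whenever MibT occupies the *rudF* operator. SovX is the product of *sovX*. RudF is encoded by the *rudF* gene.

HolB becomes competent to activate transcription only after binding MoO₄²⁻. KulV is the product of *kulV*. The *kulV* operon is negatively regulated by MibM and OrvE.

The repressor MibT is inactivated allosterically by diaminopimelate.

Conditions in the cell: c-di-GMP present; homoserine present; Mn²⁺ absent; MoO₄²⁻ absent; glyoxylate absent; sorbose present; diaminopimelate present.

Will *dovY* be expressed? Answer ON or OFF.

Sorbose is present, so YilV is active.
Homoserine is present, so MibM is active.
c-di-GMP is present, so OrvE is active.
With repressor MibM bound, *kulV* is not transcribed.
So KulV is not produced.
With no repressor bound, *morR* is transcribed.
So MorR is produced and active.
No repressor is bound and YilV and MorR are active, so *gorA* is transcribed.
So GorA is produced and active.
Diaminopimelate is present, so MibT is inactive.
MoO₄²⁻ is absent, so HolB is inactive.
Required activator HolB is absent, so *morB* is not transcribed.
So MorB is not produced.
Required activator MorB is absent, so *rudF* is not transcribed.
So RudF is not produced.
Glyoxylate is absent, so ElnP is active.
No repressor is bound and ElnP is active, so *morX* is transcribed.
So MorX is produced and active.
Mn²⁺ is absent, so BexK is active.
No repressor is bound and BexK is active, so *sovX* is transcribed.
So SovX is produced and active.
With repressor GorA bound, *dovY* is not transcribed.

OFF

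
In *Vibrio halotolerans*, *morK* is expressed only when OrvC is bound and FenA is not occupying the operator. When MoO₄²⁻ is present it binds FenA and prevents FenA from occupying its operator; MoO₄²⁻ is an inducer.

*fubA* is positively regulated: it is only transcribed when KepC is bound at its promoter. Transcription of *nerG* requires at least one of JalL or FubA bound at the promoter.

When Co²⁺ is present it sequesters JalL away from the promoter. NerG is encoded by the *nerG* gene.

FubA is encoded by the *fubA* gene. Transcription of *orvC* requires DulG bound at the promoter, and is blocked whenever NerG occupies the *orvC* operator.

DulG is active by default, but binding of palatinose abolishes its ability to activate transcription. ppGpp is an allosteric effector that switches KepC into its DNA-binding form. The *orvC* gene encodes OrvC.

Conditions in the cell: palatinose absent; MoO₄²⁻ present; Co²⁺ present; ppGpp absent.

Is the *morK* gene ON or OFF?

ON

MoO₄²⁻ is present, so FenA is inactive.
Palatinose is absent, so DulG is active.
Co²⁺ is present, so JalL is inactive.
ppGpp is absent, so KepC is inactive.
Required activator KepC is absent, so *fubA* is not transcribed.
So FubA is not produced.
No activator is available at the *nerG* promoter, so *nerG* is not transcribed.
So NerG is not produced.
No repressor is bound and DulG is active, so *orvC* is transcribed.
So OrvC is produced and active.
No repressor is bound and OrvC is active, so *morK* is transcribed.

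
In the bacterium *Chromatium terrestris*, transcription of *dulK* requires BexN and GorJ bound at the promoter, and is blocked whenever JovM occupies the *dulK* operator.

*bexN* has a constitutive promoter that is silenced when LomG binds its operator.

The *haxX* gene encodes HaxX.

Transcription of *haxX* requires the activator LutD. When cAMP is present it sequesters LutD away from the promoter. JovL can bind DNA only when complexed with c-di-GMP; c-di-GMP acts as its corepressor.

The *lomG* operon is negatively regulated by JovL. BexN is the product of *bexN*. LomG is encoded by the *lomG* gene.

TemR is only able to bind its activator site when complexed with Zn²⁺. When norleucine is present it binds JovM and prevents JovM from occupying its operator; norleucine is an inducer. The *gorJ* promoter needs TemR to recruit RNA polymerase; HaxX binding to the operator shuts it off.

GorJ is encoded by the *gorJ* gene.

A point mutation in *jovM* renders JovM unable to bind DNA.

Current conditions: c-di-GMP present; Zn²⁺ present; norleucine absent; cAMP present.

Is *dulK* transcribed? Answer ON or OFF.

JovM is non-functional in this strain, so it has no effect.
c-di-GMP is present, so JovL is active.
With repressor JovL bound, *lomG* is not transcribed.
So LomG is not produced.
With no repressor bound, *bexN* is transcribed.
So BexN is produced and active.
cAMP is present, so LutD is inactive.
Required activator LutD is absent, so *haxX* is not transcribed.
So HaxX is not produced.
Zn²⁺ is present, so TemR is active.
No repressor is bound and TemR is active, so *gorJ* is transcribed.
So GorJ is produced and active.
No repressor is bound and BexN and GorJ are active, so *dulK* is transcribed.

ON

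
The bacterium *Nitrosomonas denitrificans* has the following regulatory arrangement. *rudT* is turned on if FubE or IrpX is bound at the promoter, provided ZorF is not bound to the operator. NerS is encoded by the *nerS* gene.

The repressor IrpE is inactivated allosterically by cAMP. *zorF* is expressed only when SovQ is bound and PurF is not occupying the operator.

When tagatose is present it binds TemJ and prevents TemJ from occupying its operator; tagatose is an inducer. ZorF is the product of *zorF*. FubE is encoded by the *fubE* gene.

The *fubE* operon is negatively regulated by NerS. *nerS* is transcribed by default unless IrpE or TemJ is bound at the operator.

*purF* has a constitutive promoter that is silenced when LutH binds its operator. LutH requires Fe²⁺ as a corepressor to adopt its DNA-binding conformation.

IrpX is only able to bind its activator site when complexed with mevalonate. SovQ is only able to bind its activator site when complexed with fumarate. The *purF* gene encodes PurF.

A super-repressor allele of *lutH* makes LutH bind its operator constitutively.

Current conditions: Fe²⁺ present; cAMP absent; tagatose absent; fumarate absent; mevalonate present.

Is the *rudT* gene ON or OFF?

ON

cAMP is absent, so IrpE is active.
Tagatose is absent, so TemJ is active.
With repressor IrpE bound, *nerS* is not transcribed.
So NerS is not produced.
With no repressor bound, *fubE* is transcribed.
So FubE is produced and active.
Mevalonate is present, so IrpX is active.
LutH is constitutively active in this strain.
With repressor LutH bound, *purF* is not transcribed.
So PurF is not produced.
Fumarate is absent, so SovQ is inactive.
Required activator SovQ is absent, so *zorF* is not transcribed.
So ZorF is not produced.
Activator FubE is present, so *rudT* is transcribed.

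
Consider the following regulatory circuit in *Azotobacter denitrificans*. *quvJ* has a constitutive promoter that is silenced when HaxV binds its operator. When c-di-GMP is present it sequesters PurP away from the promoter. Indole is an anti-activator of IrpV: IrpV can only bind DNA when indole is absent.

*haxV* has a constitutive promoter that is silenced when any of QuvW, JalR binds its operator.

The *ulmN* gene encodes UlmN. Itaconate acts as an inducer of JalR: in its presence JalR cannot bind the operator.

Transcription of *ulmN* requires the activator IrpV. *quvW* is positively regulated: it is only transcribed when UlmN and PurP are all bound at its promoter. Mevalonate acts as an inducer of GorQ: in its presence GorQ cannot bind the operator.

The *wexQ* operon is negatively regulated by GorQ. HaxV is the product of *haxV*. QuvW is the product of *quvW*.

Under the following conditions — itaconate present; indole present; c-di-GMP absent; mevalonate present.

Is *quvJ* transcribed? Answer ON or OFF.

OFF

Indole is present, so IrpV is inactive.
Required activator IrpV is absent, so *ulmN* is not transcribed.
So UlmN is not produced.
c-di-GMP is absent, so PurP is active.
Required activator UlmN is absent, so *quvW* is not transcribed.
So QuvW is not produced.
Itaconate is present, so JalR is inactive.
With no repressor bound, *haxV* is transcribed.
So HaxV is produced and active.
With repressor HaxV bound, *quvJ* is not transcribed.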